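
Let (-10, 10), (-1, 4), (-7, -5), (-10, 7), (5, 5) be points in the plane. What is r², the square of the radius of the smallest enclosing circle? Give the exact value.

3965/49

A smallest enclosing disk is always determined by at most three of the input points on its boundary.
The minimum enclosing circle is determined by three boundary points: (-10, 10), (-7, -5), (5, 5).
Their circumcentre is (-27/7, 24/7) with r² = 3965/49.
The farthest remaining point (-10, 7) is at distance² 2474/49 ≤ 3965/49.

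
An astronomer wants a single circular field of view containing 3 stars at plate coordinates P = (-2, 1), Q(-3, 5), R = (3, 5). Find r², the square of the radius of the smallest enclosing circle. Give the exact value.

Side lengths²: PQ² = 17, PR² = 41, QR² = 36.
Since PR² = 41 < 36 + 17 = 53, the triangle is acute, so the smallest enclosing circle is the circumcircle.
Circumcentre = (0, 3.625), r² = 10.890625.

10.890625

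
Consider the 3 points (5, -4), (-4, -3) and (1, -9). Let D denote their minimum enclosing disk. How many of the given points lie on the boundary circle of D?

3

Call the three points A, B, C in the order given.
Side lengths²: AB² = 82, AC² = 41, BC² = 61.
Since AB² = 82 < 61 + 41 = 102, the triangle is acute, so the smallest enclosing circle is the circumcircle.
Circumcentre = (39/98, -433/98), r² = 102541/4802.
The points at distance exactly r from the centre are (5, -4), (-4, -3), (1, -9) — 3 points.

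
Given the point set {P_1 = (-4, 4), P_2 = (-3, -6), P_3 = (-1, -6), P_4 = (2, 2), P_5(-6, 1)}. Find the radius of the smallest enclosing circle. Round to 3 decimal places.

5.224

The minimum enclosing circle of a finite set is fixed by two of the points (as a diameter) or three (as a circumcircle).
The minimum enclosing circle is determined by three boundary points: P_1, P_3, P_4.
Their circumcentre is (-125/54, -17/18) with r² = 39785/1458.
The farthest remaining point P_2 is at distance² 37949/1458 ≤ 39785/1458.
r = √(39785/1458) ≈ 5.224.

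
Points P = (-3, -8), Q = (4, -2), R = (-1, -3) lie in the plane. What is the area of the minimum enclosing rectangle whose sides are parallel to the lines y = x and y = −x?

26

In coordinates u = x + y, v = x − y the rectangle is axis-aligned; the map (x,y)→(u,v) scales areas by 2.
u-values: -11, 2, -4; range = 2 − (-11) = 13.
v-values: 5, 6, 2; range = 6 − 2 = 4.
Area = (13 × 4) / 2 = 26.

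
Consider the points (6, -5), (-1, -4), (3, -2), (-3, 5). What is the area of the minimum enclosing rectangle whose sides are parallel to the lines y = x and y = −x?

66.5

In coordinates u = x + y, v = x − y the rectangle is axis-aligned; the map (x,y)→(u,v) scales areas by 2.
u-values: 1, -5, 1, 2; range = 2 − (-5) = 7.
v-values: 11, 3, 5, -8; range = 11 − (-8) = 19.
Area = (7 × 19) / 2 = 66.5.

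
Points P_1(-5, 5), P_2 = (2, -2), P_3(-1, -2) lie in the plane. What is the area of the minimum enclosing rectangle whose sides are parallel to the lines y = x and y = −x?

21

In coordinates u = x + y, v = x − y the rectangle is axis-aligned; the map (x,y)→(u,v) scales areas by 2.
u-values: 0, 0, -3; range = 0 − (-3) = 3.
v-values: -10, 4, 1; range = 4 − (-10) = 14.
Area = (3 × 14) / 2 = 21.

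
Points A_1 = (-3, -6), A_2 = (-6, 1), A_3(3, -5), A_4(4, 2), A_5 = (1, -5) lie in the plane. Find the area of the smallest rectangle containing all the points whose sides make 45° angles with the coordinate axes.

112.5

In coordinates u = x + y, v = x − y the rectangle is axis-aligned; the map (x,y)→(u,v) scales areas by 2.
u-values: -9, -5, -2, 6, -4; range = 6 − (-9) = 15.
v-values: 3, -7, 8, 2, 6; range = 8 − (-7) = 15.
Area = (15 × 15) / 2 = 112.5.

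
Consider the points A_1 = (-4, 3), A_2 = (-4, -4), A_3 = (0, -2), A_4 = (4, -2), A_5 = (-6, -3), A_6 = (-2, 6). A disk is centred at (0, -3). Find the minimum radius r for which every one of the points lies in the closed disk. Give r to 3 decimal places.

9.220

The required radius is the distance from (0, -3) to the farthest point.
Squared distances: 52, 17, 1, 17, 36, 85.
Maximum is 85, attained at A_6.
r = √85 ≈ 9.220.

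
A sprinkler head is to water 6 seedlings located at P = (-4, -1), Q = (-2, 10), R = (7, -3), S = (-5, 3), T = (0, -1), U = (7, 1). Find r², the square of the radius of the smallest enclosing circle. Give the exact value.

62.5

The farthest pair is Q–R with squared distance 250. The circle on this segment as diameter has centre (2.5, 3.5) and r² = 250/4 = 62.5.
Check P: distance² to centre = 62.5 ≤ 62.5, so it lies inside.
All remaining points lie in this disk, and no smaller disk contains both endpoints, so this is the minimum enclosing circle.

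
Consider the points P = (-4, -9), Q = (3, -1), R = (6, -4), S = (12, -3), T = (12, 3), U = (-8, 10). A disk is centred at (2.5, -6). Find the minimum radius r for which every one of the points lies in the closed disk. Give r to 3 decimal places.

19.138

The required radius is the distance from (2.5, -6) to the farthest point.
Squared distances: 51.25, 25.25, 16.25, 99.25, 171.25, 366.25.
Maximum is 366.25, attained at U.
r = √(366.25) ≈ 19.138.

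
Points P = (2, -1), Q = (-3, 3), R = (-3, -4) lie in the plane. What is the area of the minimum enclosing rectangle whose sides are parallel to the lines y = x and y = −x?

In coordinates u = x + y, v = x − y the rectangle is axis-aligned; the map (x,y)→(u,v) scales areas by 2.
u-values: 1, 0, -7; range = 1 − (-7) = 8.
v-values: 3, -6, 1; range = 3 − (-6) = 9.
Area = (8 × 9) / 2 = 36.

36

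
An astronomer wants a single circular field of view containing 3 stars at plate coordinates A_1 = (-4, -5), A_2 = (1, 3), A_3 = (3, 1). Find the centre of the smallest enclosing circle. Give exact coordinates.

(-31/26, -31/26)

Side lengths²: A_1A_2² = 89, A_1A_3² = 85, A_2A_3² = 8.
Since A_1A_2² = 89 < 85 + 8 = 93, the triangle is acute, so the smallest enclosing circle is the circumcircle.
Circumcentre = (-31/26, -31/26), r² = 7565/338.
Centre = (-31/26, -31/26).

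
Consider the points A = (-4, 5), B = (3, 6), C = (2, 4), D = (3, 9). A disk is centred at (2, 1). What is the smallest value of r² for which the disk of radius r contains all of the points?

65

The required radius is the distance from (2, 1) to the farthest point.
Squared distances: 52, 26, 9, 65.
Maximum is 65, attained at D.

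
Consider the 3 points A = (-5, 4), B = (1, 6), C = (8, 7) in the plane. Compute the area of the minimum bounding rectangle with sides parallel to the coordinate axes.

x ranges over [-5, 8], width 13.
y ranges over [4, 7], height 3.
Area = 13 × 3 = 39.

39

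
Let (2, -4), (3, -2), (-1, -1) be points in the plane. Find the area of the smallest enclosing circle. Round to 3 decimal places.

Call the three points A, B, C in the order given.
Side lengths²: AB² = 5, AC² = 18, BC² = 17.
Since AC² = 18 < 17 + 5 = 22, the triangle is acute, so the smallest enclosing circle is the circumcircle.
Circumcentre = (5/6, -13/6), r² = 85/18.
Area = π·r² = π·85/18 ≈ 14.835.

14.835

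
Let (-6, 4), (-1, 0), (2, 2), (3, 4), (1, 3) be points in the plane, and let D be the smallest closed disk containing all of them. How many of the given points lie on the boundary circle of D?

The minimum enclosing circle of a finite set is fixed by two of the points (as a diameter) or three (as a circumcircle).
The farthest pair is (-6, 4)–(3, 4) with squared distance 81. The circle on this segment as diameter has centre (-1.5, 4) and r² = 81/4 = 20.25.
Check (-1, 0): distance² to centre = 16.25 ≤ 20.25, so it lies inside.
All remaining points lie in this disk, and no smaller disk contains both endpoints, so this is the minimum enclosing circle.
The points at distance exactly r from the centre are (-6, 4), (3, 4) — 2 points.

2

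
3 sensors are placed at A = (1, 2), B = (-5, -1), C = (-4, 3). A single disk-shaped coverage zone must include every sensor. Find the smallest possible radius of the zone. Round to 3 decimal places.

3.354

Side lengths²: AB² = 45, AC² = 26, BC² = 17.
Since AB² = 45 ≥ 26 + 17 = 43, the angle opposite AB is not acute, so the smallest enclosing circle has AB as diameter.
Centre = midpoint of AB = (-2, 0.5), r² = 45/4 = 11.25.
r = √(11.25) ≈ 3.354.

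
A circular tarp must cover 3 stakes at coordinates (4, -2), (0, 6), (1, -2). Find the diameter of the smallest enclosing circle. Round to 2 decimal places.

8.94

Call the three points A, B, C in the order given.
Side lengths²: AB² = 80, AC² = 9, BC² = 65.
Since AB² = 80 ≥ 65 + 9 = 74, the angle opposite AB is not acute, so the smallest enclosing circle has AB as diameter.
Centre = midpoint of AB = (2, 2), r² = 80/4 = 20.
Diameter = 2r = 2√20 ≈ 8.94.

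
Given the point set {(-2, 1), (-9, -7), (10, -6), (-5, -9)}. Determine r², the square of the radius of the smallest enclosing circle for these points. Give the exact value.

90.5

The farthest pair is (-9, -7)–(10, -6) with squared distance 362. The circle on this segment as diameter has centre (0.5, -6.5) and r² = 362/4 = 90.5.
Check (-2, 1): distance² to centre = 62.5 ≤ 90.5, so it lies inside.
All remaining points lie in this disk, and no smaller disk contains both endpoints, so this is the minimum enclosing circle.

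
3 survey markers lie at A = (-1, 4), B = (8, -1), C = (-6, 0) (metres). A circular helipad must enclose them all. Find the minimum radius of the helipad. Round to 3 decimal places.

7.018

Side lengths²: AB² = 106, AC² = 41, BC² = 197.
Since BC² = 197 ≥ 106 + 41 = 147, the angle opposite BC is not acute, so the smallest enclosing circle has BC as diameter.
Centre = midpoint of BC = (1, -0.5), r² = 197/4 = 49.25.
r = √(49.25) ≈ 7.018.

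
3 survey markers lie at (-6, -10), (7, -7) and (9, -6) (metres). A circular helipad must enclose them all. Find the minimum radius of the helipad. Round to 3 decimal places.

Call the three points A, B, C in the order given.
Side lengths²: AB² = 178, AC² = 241, BC² = 5.
Since AC² = 241 ≥ 178 + 5 = 183, the angle opposite AC is not acute, so the smallest enclosing circle has AC as diameter.
Centre = midpoint of AC = (1.5, -8), r² = 241/4 = 60.25.
r = √(60.25) ≈ 7.762.

7.762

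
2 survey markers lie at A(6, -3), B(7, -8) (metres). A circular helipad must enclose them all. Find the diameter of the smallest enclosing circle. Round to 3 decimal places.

5.099

The smallest circle enclosing two points has them as diameter endpoints.
Centre = midpoint = (6.5, -5.5); r² = |AB|²/4 = 26/4 = 6.5.
Diameter = 2r = 2√(6.5) ≈ 5.099.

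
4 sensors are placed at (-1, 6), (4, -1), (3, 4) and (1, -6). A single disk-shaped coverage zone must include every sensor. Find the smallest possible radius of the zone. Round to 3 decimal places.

6.083

A smallest enclosing disk is always determined by at most three of the input points on its boundary.
The farthest pair is (-1, 6)–(1, -6) with squared distance 148. The circle on this segment as diameter has centre (0, 0) and r² = 148/4 = 37.
Check (4, -1): distance² to centre = 17 ≤ 37, so it lies inside.
All remaining points lie in this disk, and no smaller disk contains both endpoints, so this is the minimum enclosing circle.
r = √37 ≈ 6.083.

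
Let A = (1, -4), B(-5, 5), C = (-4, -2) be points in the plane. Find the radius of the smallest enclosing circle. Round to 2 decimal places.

Side lengths²: AB² = 117, AC² = 29, BC² = 50.
Since AB² = 117 ≥ 50 + 29 = 79, the angle opposite AB is not acute, so the smallest enclosing circle has AB as diameter.
Centre = midpoint of AB = (-2, 0.5), r² = 117/4 = 29.25.
r = √(29.25) ≈ 5.41.

5.41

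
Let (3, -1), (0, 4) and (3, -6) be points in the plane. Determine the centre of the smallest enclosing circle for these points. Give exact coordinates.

(1.5, -1)

Call the three points A, B, C in the order given.
Side lengths²: AB² = 34, AC² = 25, BC² = 109.
Since BC² = 109 ≥ 34 + 25 = 59, the angle opposite BC is not acute, so the smallest enclosing circle has BC as diameter.
Centre = midpoint of BC = (1.5, -1), r² = 109/4 = 27.25.
Centre = (1.5, -1).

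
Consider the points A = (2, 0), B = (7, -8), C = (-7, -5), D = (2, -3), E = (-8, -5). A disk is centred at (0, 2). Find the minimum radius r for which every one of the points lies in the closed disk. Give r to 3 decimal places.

12.207

The required radius is the distance from (0, 2) to the farthest point.
Squared distances: 8, 149, 98, 29, 113.
Maximum is 149, attained at B.
r = √149 ≈ 12.207.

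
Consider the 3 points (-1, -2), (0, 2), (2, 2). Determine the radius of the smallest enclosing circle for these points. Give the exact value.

Call the three points A, B, C in the order given.
Side lengths²: AB² = 17, AC² = 25, BC² = 4.
Since AC² = 25 ≥ 17 + 4 = 21, the angle opposite AC is not acute, so the smallest enclosing circle has AC as diameter.
Centre = midpoint of AC = (0.5, 0), r² = 25/4 = 6.25.
r = √(6.25) = 2.5.

2.5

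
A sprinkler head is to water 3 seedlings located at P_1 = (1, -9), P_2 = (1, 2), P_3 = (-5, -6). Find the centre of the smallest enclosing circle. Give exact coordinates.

(0, -3.5)

Side lengths²: P_1P_2² = 121, P_1P_3² = 45, P_2P_3² = 100.
Since P_1P_2² = 121 < 100 + 45 = 145, the triangle is acute, so the smallest enclosing circle is the circumcircle.
Circumcentre = (0, -3.5), r² = 31.25.
Centre = (0, -3.5).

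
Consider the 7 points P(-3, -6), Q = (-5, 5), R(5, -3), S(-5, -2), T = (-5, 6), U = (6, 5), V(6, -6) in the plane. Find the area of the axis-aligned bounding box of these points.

x ranges over [-5, 6], width 11.
y ranges over [-6, 6], height 12.
Area = 11 × 12 = 132.

132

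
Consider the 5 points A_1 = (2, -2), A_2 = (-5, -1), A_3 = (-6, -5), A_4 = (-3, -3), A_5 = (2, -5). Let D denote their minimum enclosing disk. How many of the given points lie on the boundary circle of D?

3

By Welzl's lemma the MEC is supported by two points (diametrically opposite) or three points (on a circumcircle).
The farthest pair is A_1–A_3 with squared distance 73. The circle on this segment as diameter has centre (-2, -3.5) and r² = 73/4 = 18.25.
Check A_2: distance² to centre = 15.25 ≤ 18.25, so it lies inside.
All remaining points lie in this disk, and no smaller disk contains both endpoints, so this is the minimum enclosing circle.
The points at distance exactly r from the centre are A_1, A_3, A_5 — 3 points.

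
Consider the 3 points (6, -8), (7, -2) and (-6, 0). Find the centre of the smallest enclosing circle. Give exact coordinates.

(0.05, -3.925)

Call the three points A, B, C in the order given.
Side lengths²: AB² = 37, AC² = 208, BC² = 173.
Since AC² = 208 < 173 + 37 = 210, the triangle is acute, so the smallest enclosing circle is the circumcircle.
Circumcentre = (0.05, -3.925), r² = 52.008125.
Centre = (0.05, -3.925).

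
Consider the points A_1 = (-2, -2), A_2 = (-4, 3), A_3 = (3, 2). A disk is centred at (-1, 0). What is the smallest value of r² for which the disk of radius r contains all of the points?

20

The required radius is the distance from (-1, 0) to the farthest point.
Squared distances: 5, 18, 20.
Maximum is 20, attained at A_3.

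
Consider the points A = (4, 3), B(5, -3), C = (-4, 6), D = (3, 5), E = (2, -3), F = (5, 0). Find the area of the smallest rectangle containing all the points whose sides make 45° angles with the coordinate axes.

81

In coordinates u = x + y, v = x − y the rectangle is axis-aligned; the map (x,y)→(u,v) scales areas by 2.
u-values: 7, 2, 2, 8, -1, 5; range = 8 − (-1) = 9.
v-values: 1, 8, -10, -2, 5, 5; range = 8 − (-10) = 18.
Area = (9 × 18) / 2 = 81.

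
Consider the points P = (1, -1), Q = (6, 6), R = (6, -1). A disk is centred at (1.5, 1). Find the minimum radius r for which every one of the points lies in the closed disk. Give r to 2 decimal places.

The required radius is the distance from (1.5, 1) to the farthest point.
Squared distances: 4.25, 45.25, 24.25.
Maximum is 45.25, attained at Q.
r = √(45.25) ≈ 6.73.

6.73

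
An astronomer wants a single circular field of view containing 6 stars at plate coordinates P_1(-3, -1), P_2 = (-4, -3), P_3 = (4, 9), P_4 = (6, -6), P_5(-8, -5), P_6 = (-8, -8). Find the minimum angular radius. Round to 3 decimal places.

10.404

The minimum enclosing circle of a finite set is fixed by two of the points (as a diameter) or three (as a circumcircle).
The farthest pair is P_3–P_6 with squared distance 433. The circle on this segment as diameter has centre (-2, 0.5) and r² = 433/4 = 108.25.
Check P_1: distance² to centre = 3.25 ≤ 108.25, so it lies inside.
All remaining points lie in this disk, and no smaller disk contains both endpoints, so this is the minimum enclosing circle.
r = √(108.25) ≈ 10.404.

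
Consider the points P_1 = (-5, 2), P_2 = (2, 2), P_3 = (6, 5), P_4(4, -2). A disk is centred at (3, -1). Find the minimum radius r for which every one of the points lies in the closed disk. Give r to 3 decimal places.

The required radius is the distance from (3, -1) to the farthest point.
Squared distances: 73, 10, 45, 2.
Maximum is 73, attained at P_1.
r = √73 ≈ 8.544.

8.544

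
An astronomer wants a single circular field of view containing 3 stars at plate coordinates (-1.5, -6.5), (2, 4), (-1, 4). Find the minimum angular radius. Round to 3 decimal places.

5.534

Call the three points A, B, C in the order given.
Side lengths²: AB² = 122.5, AC² = 110.5, BC² = 9.
Since AB² = 122.5 ≥ 110.5 + 9 = 119.5, the angle opposite AB is not acute, so the smallest enclosing circle has AB as diameter.
Centre = midpoint of AB = (0.25, -1.25), r² = 122.5/4 = 30.625.
r = √(30.625) ≈ 5.534.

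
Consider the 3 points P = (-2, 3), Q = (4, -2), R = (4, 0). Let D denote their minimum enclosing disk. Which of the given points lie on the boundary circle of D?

Side lengths²: PQ² = 61, PR² = 45, QR² = 4.
Since PQ² = 61 ≥ 45 + 4 = 49, the angle opposite PQ is not acute, so the smallest enclosing circle has PQ as diameter.
Centre = midpoint of PQ = (1, 0.5), r² = 61/4 = 15.25.
The points at distance exactly r from the centre are P, Q — 2 points.

P, Q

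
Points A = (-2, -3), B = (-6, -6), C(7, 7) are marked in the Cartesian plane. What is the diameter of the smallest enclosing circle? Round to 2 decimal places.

Side lengths²: AB² = 25, AC² = 181, BC² = 338.
Since BC² = 338 ≥ 181 + 25 = 206, the angle opposite BC is not acute, so the smallest enclosing circle has BC as diameter.
Centre = midpoint of BC = (0.5, 0.5), r² = 338/4 = 84.5.
Diameter = 2r = 2√(84.5) ≈ 18.38.

18.38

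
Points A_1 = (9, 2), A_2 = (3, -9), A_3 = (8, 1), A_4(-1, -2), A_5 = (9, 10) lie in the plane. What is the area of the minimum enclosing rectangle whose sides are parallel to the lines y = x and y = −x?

162.5

In coordinates u = x + y, v = x − y the rectangle is axis-aligned; the map (x,y)→(u,v) scales areas by 2.
u-values: 11, -6, 9, -3, 19; range = 19 − (-6) = 25.
v-values: 7, 12, 7, 1, -1; range = 12 − (-1) = 13.
Area = (25 × 13) / 2 = 162.5.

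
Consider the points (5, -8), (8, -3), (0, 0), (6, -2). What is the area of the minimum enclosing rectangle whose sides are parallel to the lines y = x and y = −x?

In coordinates u = x + y, v = x − y the rectangle is axis-aligned; the map (x,y)→(u,v) scales areas by 2.
u-values: -3, 5, 0, 4; range = 5 − (-3) = 8.
v-values: 13, 11, 0, 8; range = 13 − 0 = 13.
Area = (8 × 13) / 2 = 52.

52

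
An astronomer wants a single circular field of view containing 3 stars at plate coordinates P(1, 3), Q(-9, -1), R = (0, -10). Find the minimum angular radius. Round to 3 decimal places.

Side lengths²: PQ² = 116, PR² = 170, QR² = 162.
Since PR² = 170 < 162 + 116 = 278, the triangle is acute, so the smallest enclosing circle is the circumcircle.
Circumcentre = (-16/7, -23/7), r² = 2465/49.
r = √(2465/49) ≈ 7.093.

7.093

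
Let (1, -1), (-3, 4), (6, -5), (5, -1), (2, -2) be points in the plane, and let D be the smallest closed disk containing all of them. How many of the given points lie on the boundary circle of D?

2

The minimum enclosing circle of a finite set is fixed by two of the points (as a diameter) or three (as a circumcircle).
The farthest pair is (-3, 4)–(6, -5) with squared distance 162. The circle on this segment as diameter has centre (1.5, -0.5) and r² = 162/4 = 40.5.
Check (1, -1): distance² to centre = 0.5 ≤ 40.5, so it lies inside.
All remaining points lie in this disk, and no smaller disk contains both endpoints, so this is the minimum enclosing circle.
The points at distance exactly r from the centre are (-3, 4), (6, -5) — 2 points.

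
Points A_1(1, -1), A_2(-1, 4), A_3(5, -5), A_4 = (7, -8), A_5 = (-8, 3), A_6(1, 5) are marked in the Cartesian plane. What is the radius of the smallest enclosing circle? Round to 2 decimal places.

The farthest pair is A_4–A_5 with squared distance 346. The circle on this segment as diameter has centre (-0.5, -2.5) and r² = 346/4 = 86.5.
Check A_1: distance² to centre = 4.5 ≤ 86.5, so it lies inside.
All remaining points lie in this disk, and no smaller disk contains both endpoints, so this is the minimum enclosing circle.
r = √(86.5) ≈ 9.30.

9.30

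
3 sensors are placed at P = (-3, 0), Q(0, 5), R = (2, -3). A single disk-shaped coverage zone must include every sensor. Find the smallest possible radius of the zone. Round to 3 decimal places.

Side lengths²: PQ² = 34, PR² = 34, QR² = 68.
Since QR² = 68 ≥ 34 + 34 = 68, the angle opposite QR is not acute, so the smallest enclosing circle has QR as diameter.
Centre = midpoint of QR = (1, 1), r² = 68/4 = 17.
r = √17 ≈ 4.123.

4.123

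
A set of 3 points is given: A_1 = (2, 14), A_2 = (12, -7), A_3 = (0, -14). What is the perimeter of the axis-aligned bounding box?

80

Width = max x − min x = 12 − 0 = 12.
Height = max y − min y = 14 − (-14) = 28.
Perimeter = 2(12 + 28) = 80.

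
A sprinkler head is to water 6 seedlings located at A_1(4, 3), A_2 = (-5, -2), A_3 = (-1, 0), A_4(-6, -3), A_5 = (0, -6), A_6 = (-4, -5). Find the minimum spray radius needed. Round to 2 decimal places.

The minimum enclosing circle of a finite set is fixed by two of the points (as a diameter) or three (as a circumcircle).
The minimum enclosing circle is determined by three boundary points: A_1, A_4, A_5.
Their circumcentre is (-19/22, -5/22) with r² = 8245/242.
The farthest remaining point A_6 is at distance² 7893/242 ≤ 8245/242.
r = √(8245/242) ≈ 5.84.

5.84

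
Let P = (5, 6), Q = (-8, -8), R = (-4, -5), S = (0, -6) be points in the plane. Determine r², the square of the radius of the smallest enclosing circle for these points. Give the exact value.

By Welzl's lemma the MEC is supported by two points (diametrically opposite) or three points (on a circumcircle).
The farthest pair is P–Q with squared distance 365. The circle on this segment as diameter has centre (-1.5, -1) and r² = 365/4 = 91.25.
Check R: distance² to centre = 22.25 ≤ 91.25, so it lies inside.
All remaining points lie in this disk, and no smaller disk contains both endpoints, so this is the minimum enclosing circle.

91.25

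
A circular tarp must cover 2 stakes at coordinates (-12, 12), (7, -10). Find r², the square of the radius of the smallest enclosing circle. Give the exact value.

211.25

The smallest circle enclosing two points has them as diameter endpoints.
Centre = midpoint = (-2.5, 1); r² = |(-12, 12)−(7, -10)|²/4 = 845/4 = 211.25.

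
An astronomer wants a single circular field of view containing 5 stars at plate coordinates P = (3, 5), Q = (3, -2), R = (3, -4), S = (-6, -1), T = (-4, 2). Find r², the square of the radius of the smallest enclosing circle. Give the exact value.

A smallest enclosing disk is always determined by at most three of the input points on its boundary.
The minimum enclosing circle is determined by three boundary points: P, R, S.
Their circumcentre is (-0.5, 0.5) with r² = 32.5.
The farthest remaining point Q is at distance² 18.5 ≤ 32.5.

32.5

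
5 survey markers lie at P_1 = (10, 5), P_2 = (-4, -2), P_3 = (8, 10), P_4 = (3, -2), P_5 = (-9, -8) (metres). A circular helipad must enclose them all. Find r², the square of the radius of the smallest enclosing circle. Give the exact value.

153.25

The farthest pair is P_3–P_5 with squared distance 613. The circle on this segment as diameter has centre (-0.5, 1) and r² = 613/4 = 153.25.
Check P_1: distance² to centre = 126.25 ≤ 153.25, so it lies inside.
All remaining points lie in this disk, and no smaller disk contains both endpoints, so this is the minimum enclosing circle.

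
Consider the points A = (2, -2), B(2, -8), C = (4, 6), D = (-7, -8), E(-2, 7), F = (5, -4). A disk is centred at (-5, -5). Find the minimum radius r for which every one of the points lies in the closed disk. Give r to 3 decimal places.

The required radius is the distance from (-5, -5) to the farthest point.
Squared distances: 58, 58, 202, 13, 153, 101.
Maximum is 202, attained at C.
r = √202 ≈ 14.213.

14.213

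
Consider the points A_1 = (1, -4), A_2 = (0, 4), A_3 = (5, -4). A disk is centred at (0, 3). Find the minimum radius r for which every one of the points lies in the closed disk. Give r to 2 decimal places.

The required radius is the distance from (0, 3) to the farthest point.
Squared distances: 50, 1, 74.
Maximum is 74, attained at A_3.
r = √74 ≈ 8.60.

8.60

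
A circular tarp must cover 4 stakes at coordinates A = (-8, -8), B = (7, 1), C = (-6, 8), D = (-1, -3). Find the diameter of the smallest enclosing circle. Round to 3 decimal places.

A smallest enclosing disk is always determined by at most three of the input points on its boundary.
The minimum enclosing circle is determined by three boundary points: A, B, C.
Their circumcentre is (-83/37, -22/37) with r² = 120445/1369.
The farthest remaining point D is at distance² 10037/1369 ≤ 120445/1369.
Diameter = 2r = 2√(120445/1369) ≈ 18.760.

18.760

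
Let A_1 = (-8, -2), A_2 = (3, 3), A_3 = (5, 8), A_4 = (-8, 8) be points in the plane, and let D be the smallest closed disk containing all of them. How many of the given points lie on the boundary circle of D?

3

The farthest pair is A_1–A_3 with squared distance 269. The circle on this segment as diameter has centre (-1.5, 3) and r² = 269/4 = 67.25.
Check A_2: distance² to centre = 20.25 ≤ 67.25, so it lies inside.
All remaining points lie in this disk, and no smaller disk contains both endpoints, so this is the minimum enclosing circle.
The points at distance exactly r from the centre are A_1, A_3, A_4 — 3 points.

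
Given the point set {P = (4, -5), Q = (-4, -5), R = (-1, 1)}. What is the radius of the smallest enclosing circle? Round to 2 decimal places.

Side lengths²: PQ² = 64, PR² = 61, QR² = 45.
Since PQ² = 64 < 61 + 45 = 106, the triangle is acute, so the smallest enclosing circle is the circumcircle.
Circumcentre = (0, -3.25), r² = 19.0625.
r = √(19.0625) ≈ 4.37.

4.37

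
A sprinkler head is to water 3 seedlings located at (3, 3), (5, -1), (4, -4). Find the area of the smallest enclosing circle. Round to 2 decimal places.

39.27

Call the three points A, B, C in the order given.
Side lengths²: AB² = 20, AC² = 50, BC² = 10.
Since AC² = 50 ≥ 20 + 10 = 30, the angle opposite AC is not acute, so the smallest enclosing circle has AC as diameter.
Centre = midpoint of AC = (3.5, -0.5), r² = 50/4 = 12.5.
Area = π·r² = π·12.5 ≈ 39.27.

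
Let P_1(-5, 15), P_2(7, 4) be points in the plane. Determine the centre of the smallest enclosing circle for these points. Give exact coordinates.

The smallest circle enclosing two points has them as diameter endpoints.
Centre = midpoint = (1, 9.5); r² = |P_1P_2|²/4 = 265/4 = 66.25.
Centre = (1, 9.5).

(1, 9.5)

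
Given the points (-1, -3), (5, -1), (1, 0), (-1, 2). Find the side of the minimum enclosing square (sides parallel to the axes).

6

The bounding box has width 6 and height 5.
An axis-aligned square enclosing the set must have side ≥ max(width, height).
So the minimum side is max(6, 5) = 6.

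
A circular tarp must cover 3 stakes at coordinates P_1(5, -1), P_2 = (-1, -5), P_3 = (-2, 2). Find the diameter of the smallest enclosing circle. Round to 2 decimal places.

Side lengths²: P_1P_2² = 52, P_1P_3² = 58, P_2P_3² = 50.
Since P_1P_3² = 58 < 52 + 50 = 102, the triangle is acute, so the smallest enclosing circle is the circumcircle.
Circumcentre = (18/23, -27/23), r² = 9425/529.
Diameter = 2r = 2√(9425/529) ≈ 8.44.

8.44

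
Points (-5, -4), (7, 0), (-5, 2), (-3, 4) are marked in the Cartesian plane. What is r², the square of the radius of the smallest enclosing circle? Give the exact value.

A smallest enclosing disk is always determined by at most three of the input points on its boundary.
The minimum enclosing circle is determined by three boundary points: (-5, -4), (7, 0), (-5, 2).
Their circumcentre is (2/3, -1) with r² = 370/9.
The farthest remaining point (-3, 4) is at distance² 346/9 ≤ 370/9.

370/9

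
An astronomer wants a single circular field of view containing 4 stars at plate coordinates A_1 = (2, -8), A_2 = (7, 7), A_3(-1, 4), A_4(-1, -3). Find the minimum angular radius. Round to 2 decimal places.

7.91

A smallest enclosing disk is always determined by at most three of the input points on its boundary.
The farthest pair is A_1–A_2 with squared distance 250. The circle on this segment as diameter has centre (4.5, -0.5) and r² = 250/4 = 62.5.
Check A_3: distance² to centre = 50.5 ≤ 62.5, so it lies inside.
All remaining points lie in this disk, and no smaller disk contains both endpoints, so this is the minimum enclosing circle.
r = √(62.5) ≈ 7.91.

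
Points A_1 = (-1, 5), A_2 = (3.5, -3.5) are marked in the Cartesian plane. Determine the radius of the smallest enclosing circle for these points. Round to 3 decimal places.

The smallest circle enclosing two points has them as diameter endpoints.
Centre = midpoint = (1.25, 0.75); r² = |A_1A_2|²/4 = 92.5/4 = 23.125.
r = √(23.125) ≈ 4.809.

4.809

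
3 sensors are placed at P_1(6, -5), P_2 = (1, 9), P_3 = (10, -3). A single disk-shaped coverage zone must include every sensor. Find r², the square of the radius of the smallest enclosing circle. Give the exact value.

Side lengths²: P_1P_2² = 221, P_1P_3² = 20, P_2P_3² = 225.
Since P_2P_3² = 225 < 221 + 20 = 241, the triangle is acute, so the smallest enclosing circle is the circumcircle.
Circumcentre = (105/22, 27/11), r² = 27625/484.

27625/484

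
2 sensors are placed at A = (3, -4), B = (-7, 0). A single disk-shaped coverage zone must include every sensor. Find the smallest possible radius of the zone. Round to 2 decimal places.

5.39

The smallest circle enclosing two points has them as diameter endpoints.
Centre = midpoint = (-2, -2); r² = |AB|²/4 = 116/4 = 29.
r = √29 ≈ 5.39.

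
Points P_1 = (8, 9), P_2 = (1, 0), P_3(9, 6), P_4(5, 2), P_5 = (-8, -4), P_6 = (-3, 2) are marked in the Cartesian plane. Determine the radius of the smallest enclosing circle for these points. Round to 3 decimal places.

The minimum enclosing circle of a finite set is fixed by two of the points (as a diameter) or three (as a circumcircle).
The farthest pair is P_1–P_5 with squared distance 425. The circle on this segment as diameter has centre (0, 2.5) and r² = 425/4 = 106.25.
Check P_2: distance² to centre = 7.25 ≤ 106.25, so it lies inside.
All remaining points lie in this disk, and no smaller disk contains both endpoints, so this is the minimum enclosing circle.
r = √(106.25) ≈ 10.308.

10.308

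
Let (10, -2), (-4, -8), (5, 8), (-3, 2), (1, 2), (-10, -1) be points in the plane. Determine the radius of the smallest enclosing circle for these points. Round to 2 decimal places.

10.04

The minimum enclosing circle is determined by three boundary points: (10, -2), (5, 8), (-10, -1).
Their circumcentre is (1/26, -19/26) with r² = 34085/338.
The farthest remaining point (-4, -8) is at distance² 23373/338 ≤ 34085/338.
r = √(34085/338) ≈ 10.04.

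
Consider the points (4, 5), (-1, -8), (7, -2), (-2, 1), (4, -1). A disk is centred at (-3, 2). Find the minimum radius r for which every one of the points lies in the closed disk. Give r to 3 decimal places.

The required radius is the distance from (-3, 2) to the farthest point.
Squared distances: 58, 104, 116, 2, 58.
Maximum is 116, attained at (7, -2).
r = √116 ≈ 10.770.

10.770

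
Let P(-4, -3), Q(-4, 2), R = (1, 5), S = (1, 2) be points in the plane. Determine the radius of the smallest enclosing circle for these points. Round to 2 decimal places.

The farthest pair is P–R with squared distance 89. The circle on this segment as diameter has centre (-1.5, 1) and r² = 89/4 = 22.25.
Check Q: distance² to centre = 7.25 ≤ 22.25, so it lies inside.
All remaining points lie in this disk, and no smaller disk contains both endpoints, so this is the minimum enclosing circle.
r = √(22.25) ≈ 4.72.

4.72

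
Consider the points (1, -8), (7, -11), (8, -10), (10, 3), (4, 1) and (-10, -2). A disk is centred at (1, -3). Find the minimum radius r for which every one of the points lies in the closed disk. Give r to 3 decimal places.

11.045

The required radius is the distance from (1, -3) to the farthest point.
Squared distances: 25, 100, 98, 117, 25, 122.
Maximum is 122, attained at (-10, -2).
r = √122 ≈ 11.045.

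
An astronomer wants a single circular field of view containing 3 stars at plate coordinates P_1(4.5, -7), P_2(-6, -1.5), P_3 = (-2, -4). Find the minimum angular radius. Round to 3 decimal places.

5.927

Side lengths²: P_1P_2² = 140.5, P_1P_3² = 51.25, P_2P_3² = 22.25.
Since P_1P_2² = 140.5 ≥ 51.25 + 22.25 = 73.5, the angle opposite P_1P_2 is not acute, so the smallest enclosing circle has P_1P_2 as diameter.
Centre = midpoint of P_1P_2 = (-0.75, -4.25), r² = 140.5/4 = 35.125.
r = √(35.125) ≈ 5.927.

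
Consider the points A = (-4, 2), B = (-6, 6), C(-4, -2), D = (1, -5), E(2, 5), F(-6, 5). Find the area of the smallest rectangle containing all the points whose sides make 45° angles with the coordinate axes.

In coordinates u = x + y, v = x − y the rectangle is axis-aligned; the map (x,y)→(u,v) scales areas by 2.
u-values: -2, 0, -6, -4, 7, -1; range = 7 − (-6) = 13.
v-values: -6, -12, -2, 6, -3, -11; range = 6 − (-12) = 18.
Area = (13 × 18) / 2 = 117.

117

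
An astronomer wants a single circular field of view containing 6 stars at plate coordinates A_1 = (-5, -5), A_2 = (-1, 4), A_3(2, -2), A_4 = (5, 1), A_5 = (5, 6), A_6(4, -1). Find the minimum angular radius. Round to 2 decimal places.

A smallest enclosing disk is always determined by at most three of the input points on its boundary.
The farthest pair is A_1–A_5 with squared distance 221. The circle on this segment as diameter has centre (0, 0.5) and r² = 221/4 = 55.25.
Check A_2: distance² to centre = 13.25 ≤ 55.25, so it lies inside.
All remaining points lie in this disk, and no smaller disk contains both endpoints, so this is the minimum enclosing circle.
r = √(55.25) ≈ 7.43.

7.43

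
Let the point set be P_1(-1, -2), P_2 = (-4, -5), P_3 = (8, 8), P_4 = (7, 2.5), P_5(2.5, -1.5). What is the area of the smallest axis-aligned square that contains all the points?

169

The bounding box has width 12 and height 13.
An axis-aligned square enclosing the set must have side ≥ max(width, height).
So the minimum side is max(12, 13) = 13.
Area = 13² = 169.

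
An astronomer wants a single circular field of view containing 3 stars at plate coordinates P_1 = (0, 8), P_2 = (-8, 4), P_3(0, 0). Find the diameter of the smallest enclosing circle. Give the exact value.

10

Side lengths²: P_1P_2² = 80, P_1P_3² = 64, P_2P_3² = 80.
Since P_2P_3² = 80 < 80 + 64 = 144, the triangle is acute, so the smallest enclosing circle is the circumcircle.
Circumcentre = (-3, 4), r² = 25.
Diameter = 2r = 2√25 = 10.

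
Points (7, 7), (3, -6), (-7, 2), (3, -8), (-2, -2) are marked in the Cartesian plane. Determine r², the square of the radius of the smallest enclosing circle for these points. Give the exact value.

The minimum enclosing circle of a finite set is fixed by two of the points (as a diameter) or three (as a circumcircle).
The minimum enclosing circle is determined by three boundary points: (7, 7), (-7, 2), (3, -8).
Their circumcentre is (55/38, 17/38) with r² = 53261/722.
The farthest remaining point (3, -6) is at distance² 31753/722 ≤ 53261/722.

53261/722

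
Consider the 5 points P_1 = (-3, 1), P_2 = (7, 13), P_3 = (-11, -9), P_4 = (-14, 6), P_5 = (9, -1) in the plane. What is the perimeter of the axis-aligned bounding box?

90

Width = max x − min x = 9 − (-14) = 23.
Height = max y − min y = 13 − (-9) = 22.
Perimeter = 2(23 + 22) = 90.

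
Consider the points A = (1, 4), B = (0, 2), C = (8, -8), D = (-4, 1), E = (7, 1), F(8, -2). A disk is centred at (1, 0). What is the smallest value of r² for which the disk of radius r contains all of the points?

The required radius is the distance from (1, 0) to the farthest point.
Squared distances: 16, 5, 113, 26, 37, 53.
Maximum is 113, attained at C.

113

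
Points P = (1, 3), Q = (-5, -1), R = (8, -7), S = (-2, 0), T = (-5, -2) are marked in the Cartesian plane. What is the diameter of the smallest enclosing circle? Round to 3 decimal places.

The farthest pair is Q–R with squared distance 205. The circle on this segment as diameter has centre (1.5, -4) and r² = 205/4 = 51.25.
Check P: distance² to centre = 49.25 ≤ 51.25, so it lies inside.
All remaining points lie in this disk, and no smaller disk contains both endpoints, so this is the minimum enclosing circle.
Diameter = 2r = 2√(51.25) ≈ 14.318.

14.318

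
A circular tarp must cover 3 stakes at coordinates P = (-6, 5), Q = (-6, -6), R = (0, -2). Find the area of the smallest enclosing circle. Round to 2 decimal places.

96.43

Side lengths²: PQ² = 121, PR² = 85, QR² = 52.
Since PQ² = 121 < 85 + 52 = 137, the triangle is acute, so the smallest enclosing circle is the circumcircle.
Circumcentre = (-16/3, -0.5), r² = 1105/36.
Area = π·r² = π·1105/36 ≈ 96.43.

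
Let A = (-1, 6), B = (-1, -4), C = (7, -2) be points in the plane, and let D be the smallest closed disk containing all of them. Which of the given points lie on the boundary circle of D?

Side lengths²: AB² = 100, AC² = 128, BC² = 68.
Since AC² = 128 < 100 + 68 = 168, the triangle is acute, so the smallest enclosing circle is the circumcircle.
Circumcentre = (2, 1), r² = 34.
The points at distance exactly r from the centre are A, B, C — 3 points.

A, B, C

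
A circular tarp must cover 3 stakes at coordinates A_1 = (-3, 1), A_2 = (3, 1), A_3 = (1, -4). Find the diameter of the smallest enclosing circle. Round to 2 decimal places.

6.90

Side lengths²: A_1A_2² = 36, A_1A_3² = 41, A_2A_3² = 29.
Since A_1A_3² = 41 < 36 + 29 = 65, the triangle is acute, so the smallest enclosing circle is the circumcircle.
Circumcentre = (0, -0.7), r² = 11.89.
Diameter = 2r = 2√(11.89) ≈ 6.90.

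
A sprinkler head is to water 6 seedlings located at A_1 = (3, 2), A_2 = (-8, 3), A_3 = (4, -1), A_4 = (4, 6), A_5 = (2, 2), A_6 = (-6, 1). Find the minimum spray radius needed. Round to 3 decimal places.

The minimum enclosing circle of a finite set is fixed by two of the points (as a diameter) or three (as a circumcircle).
The minimum enclosing circle is determined by three boundary points: A_2, A_3, A_4.
Their circumcentre is (-1.5, 2.5) with r² = 42.5.
The farthest remaining point A_6 is at distance² 22.5 ≤ 42.5.
r = √(42.5) ≈ 6.519.

6.519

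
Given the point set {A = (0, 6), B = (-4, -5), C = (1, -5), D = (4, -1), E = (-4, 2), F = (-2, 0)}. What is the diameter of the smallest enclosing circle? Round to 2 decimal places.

The minimum enclosing circle of a finite set is fixed by two of the points (as a diameter) or three (as a circumcircle).
The minimum enclosing circle is determined by three boundary points: A, B, C.
Their circumcentre is (-1.5, 7/22) with r² = 8357/242.
The farthest remaining point D is at distance² 7741/242 ≤ 8357/242.
Diameter = 2r = 2√(8357/242) ≈ 11.75.

11.75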